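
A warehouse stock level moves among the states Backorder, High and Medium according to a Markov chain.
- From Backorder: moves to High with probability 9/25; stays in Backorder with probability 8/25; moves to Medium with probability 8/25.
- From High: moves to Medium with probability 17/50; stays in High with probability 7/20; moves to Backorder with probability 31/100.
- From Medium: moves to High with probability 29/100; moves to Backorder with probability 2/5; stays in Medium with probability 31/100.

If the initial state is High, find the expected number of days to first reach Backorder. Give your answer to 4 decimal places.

2.9437

Let t(s) be the expected number of days to first reach Backorder from state s, with t(Backorder) = 0. Conditioning on the first day:
t(High) = 1 + 0.35·t(High) + 0.34·t(Medium)
t(Medium) = 1 + 0.29·t(High) + 0.31·t(Medium)
Solving: t(High) = 2.9437, t(Medium) = 2.6865.
Expected days from High to Backorder: 2.9437.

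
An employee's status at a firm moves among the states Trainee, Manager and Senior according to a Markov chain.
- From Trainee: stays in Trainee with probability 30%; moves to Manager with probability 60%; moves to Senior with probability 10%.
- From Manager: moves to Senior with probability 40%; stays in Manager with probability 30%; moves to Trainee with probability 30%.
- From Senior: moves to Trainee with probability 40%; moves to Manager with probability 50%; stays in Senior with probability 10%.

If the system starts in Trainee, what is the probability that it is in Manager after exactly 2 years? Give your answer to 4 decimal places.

0.4100

Sum over the intermediate state after 1 year:
P = P(Trainee→Trainee)·P(Trainee→Manager) + P(Trainee→Manager)·P(Manager→Manager) + P(Trainee→Senior)·P(Senior→Manager)
  = 0.3×0.6 + 0.6×0.3 + 0.1×0.5
  = 0.1800 + 0.1800 + 0.0500 = 0.4100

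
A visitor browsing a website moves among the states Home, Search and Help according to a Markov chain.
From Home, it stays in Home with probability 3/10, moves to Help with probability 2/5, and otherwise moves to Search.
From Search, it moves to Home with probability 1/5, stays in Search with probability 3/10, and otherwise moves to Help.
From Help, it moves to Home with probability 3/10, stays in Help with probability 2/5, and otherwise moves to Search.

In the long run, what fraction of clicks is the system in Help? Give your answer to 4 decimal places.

0.4300

Let the stationary distribution be π with π = πP and π_1 + π_2 + π_3 = 1.
π_1 = 0.3·π_1 + 0.2·π_2 + 0.3·π_3
π_2 = 0.3·π_1 + 0.3·π_2 + 0.3·π_3
Solving with the normalization constraint gives π = (0.2700, 0.3000, 0.4300).
So the stationary probability of Help is 0.4300.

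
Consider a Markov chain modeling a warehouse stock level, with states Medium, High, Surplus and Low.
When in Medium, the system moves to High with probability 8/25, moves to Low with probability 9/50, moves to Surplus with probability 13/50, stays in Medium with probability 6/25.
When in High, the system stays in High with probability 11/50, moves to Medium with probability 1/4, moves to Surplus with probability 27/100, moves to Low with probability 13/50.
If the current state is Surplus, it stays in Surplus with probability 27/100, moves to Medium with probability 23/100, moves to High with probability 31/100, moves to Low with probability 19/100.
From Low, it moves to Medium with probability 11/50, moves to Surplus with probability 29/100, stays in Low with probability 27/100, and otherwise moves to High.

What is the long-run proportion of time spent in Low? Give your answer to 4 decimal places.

Let the stationary distribution be π with π = πP and π_1 + π_2 + π_3 + π_4 = 1.
π_1 = 0.24·π_1 + 0.25·π_2 + 0.23·π_3 + 0.22·π_4
π_2 = 0.32·π_1 + 0.22·π_2 + 0.31·π_3 + 0.22·π_4
π_3 = 0.26·π_1 + 0.27·π_2 + 0.27·π_3 + 0.29·π_4
Solving with the normalization constraint gives π = (0.2355, 0.2680, 0.2721, 0.2244).
So the stationary probability of Low is 0.2244.

0.2244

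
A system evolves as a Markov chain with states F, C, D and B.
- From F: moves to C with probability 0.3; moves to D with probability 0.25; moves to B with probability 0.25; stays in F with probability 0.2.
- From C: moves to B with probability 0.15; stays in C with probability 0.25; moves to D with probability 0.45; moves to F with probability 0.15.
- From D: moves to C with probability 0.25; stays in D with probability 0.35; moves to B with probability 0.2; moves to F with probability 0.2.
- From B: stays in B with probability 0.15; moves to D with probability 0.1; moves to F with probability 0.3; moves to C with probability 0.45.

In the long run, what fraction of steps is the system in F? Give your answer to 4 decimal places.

0.2037

Let the stationary distribution be π with π = πP and π_1 + π_2 + π_3 + π_4 = 1.
π_1 = 0.2·π_1 + 0.15·π_2 + 0.2·π_3 + 0.3·π_4
π_2 = 0.3·π_1 + 0.25·π_2 + 0.25·π_3 + 0.45·π_4
π_3 = 0.25·π_1 + 0.45·π_2 + 0.35·π_3 + 0.1·π_4
Solving with the normalization constraint gives π = (0.2037, 0.2974, 0.3129, 0.1860).
So the stationary probability of F is 0.2037.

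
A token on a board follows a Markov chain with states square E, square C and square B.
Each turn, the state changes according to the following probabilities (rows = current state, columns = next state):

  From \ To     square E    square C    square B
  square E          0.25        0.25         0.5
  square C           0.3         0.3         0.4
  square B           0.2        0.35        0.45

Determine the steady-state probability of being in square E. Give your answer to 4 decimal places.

0.2432

Let the stationary distribution be π with π = πP and π_1 + π_2 + π_3 = 1.
π_1 = 0.25·π_1 + 0.3·π_2 + 0.2·π_3
π_2 = 0.25·π_1 + 0.3·π_2 + 0.35·π_3
Solving with the normalization constraint gives π = (0.2432, 0.3102, 0.4467).
So the stationary probability of square E is 0.2432.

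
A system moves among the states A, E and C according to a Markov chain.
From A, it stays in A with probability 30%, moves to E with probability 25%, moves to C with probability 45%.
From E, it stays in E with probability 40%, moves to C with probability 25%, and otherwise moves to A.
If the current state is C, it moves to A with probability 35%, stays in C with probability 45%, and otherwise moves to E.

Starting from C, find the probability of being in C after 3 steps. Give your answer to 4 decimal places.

Propagate the distribution vector 3 steps from C.
After 0 steps: (0.0000, 0.0000, 1.0000)
After 1 step: (0.3500, 0.2000, 0.4500)
After 2 steps: (0.3325, 0.2575, 0.4100)
After 3 steps: (0.3334, 0.2681, 0.3985)
P(in C after 3 steps) = 0.3985

0.3985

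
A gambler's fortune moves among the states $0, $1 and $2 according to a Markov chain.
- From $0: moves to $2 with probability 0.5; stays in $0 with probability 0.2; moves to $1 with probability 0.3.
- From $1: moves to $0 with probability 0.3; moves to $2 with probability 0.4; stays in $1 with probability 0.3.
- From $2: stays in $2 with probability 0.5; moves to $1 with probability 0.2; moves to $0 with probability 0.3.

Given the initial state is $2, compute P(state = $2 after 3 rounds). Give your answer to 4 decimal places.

Propagate the distribution vector 3 rounds from $2.
After 0 rounds: (0.0000, 0.0000, 1.0000)
After 1 round: (0.3000, 0.2000, 0.5000)
After 2 rounds: (0.2700, 0.2500, 0.4800)
After 3 rounds: (0.2730, 0.2520, 0.4750)
P(in $2 after 3 rounds) = 0.4750

0.4750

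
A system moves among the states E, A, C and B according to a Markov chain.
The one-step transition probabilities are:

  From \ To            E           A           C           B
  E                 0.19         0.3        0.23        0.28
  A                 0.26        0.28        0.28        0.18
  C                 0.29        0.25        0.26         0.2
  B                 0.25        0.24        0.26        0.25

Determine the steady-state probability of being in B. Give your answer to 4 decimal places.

0.2258

Let the stationary distribution be π with π = πP and π_1 + π_2 + π_3 + π_4 = 1.
π_1 = 0.19·π_1 + 0.26·π_2 + 0.29·π_3 + 0.25·π_4
π_2 = 0.3·π_1 + 0.28·π_2 + 0.25·π_3 + 0.24·π_4
π_3 = 0.23·π_1 + 0.28·π_2 + 0.26·π_3 + 0.26·π_4
Solving with the normalization constraint gives π = (0.2481, 0.2682, 0.2579, 0.2258).
So the stationary probability of B is 0.2258.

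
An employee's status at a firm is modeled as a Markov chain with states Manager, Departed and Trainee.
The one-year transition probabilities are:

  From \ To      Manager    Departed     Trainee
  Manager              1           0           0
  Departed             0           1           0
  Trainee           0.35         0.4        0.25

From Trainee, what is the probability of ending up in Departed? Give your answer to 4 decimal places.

Let h(s) be the probability of absorption at Departed starting from transient state s. Then h(Departed) = 1 and h(Manager) = 0. By first-step analysis:
h(Trainee) = 0.35·0 + 0.4·1 + 0.25·h(Trainee)
Solving: h(Trainee) = 0.5333.
Starting from Trainee, the probability is 0.5333.

0.5333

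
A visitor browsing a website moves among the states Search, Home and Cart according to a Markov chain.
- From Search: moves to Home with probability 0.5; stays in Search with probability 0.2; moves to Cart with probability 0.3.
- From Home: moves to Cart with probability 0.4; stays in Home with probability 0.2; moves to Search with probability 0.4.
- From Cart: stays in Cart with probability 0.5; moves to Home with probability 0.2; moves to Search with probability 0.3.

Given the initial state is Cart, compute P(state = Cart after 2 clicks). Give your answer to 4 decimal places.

Sum over the intermediate state after 1 click:
P = P(Cart→Search)·P(Search→Cart) + P(Cart→Home)·P(Home→Cart) + P(Cart→Cart)·P(Cart→Cart)
  = 0.3×0.3 + 0.2×0.4 + 0.5×0.5
  = 0.0900 + 0.0800 + 0.2500 = 0.4200

0.4200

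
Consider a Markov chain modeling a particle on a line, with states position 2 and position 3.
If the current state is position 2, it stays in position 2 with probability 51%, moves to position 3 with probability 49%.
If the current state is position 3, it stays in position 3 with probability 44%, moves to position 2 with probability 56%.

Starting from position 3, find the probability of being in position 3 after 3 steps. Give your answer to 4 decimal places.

0.4666

Propagate the distribution vector 3 steps from position 3.
After 0 steps: (0.0000, 1.0000)
After 1 step: (0.5600, 0.4400)
After 2 steps: (0.5320, 0.4680)
After 3 steps: (0.5334, 0.4666)
P(in position 3 after 3 steps) = 0.4666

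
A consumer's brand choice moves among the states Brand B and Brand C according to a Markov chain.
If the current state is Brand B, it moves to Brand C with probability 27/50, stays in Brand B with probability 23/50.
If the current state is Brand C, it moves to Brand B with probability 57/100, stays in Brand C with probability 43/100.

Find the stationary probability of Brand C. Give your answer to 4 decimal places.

0.4865

Let the stationary distribution be π with π = πP and π_1 + π_2 = 1.
π_1 = 0.46·π_1 + 0.57·π_2
Solving with the normalization constraint gives π = (0.5135, 0.4865).
So the stationary probability of Brand C is 0.4865.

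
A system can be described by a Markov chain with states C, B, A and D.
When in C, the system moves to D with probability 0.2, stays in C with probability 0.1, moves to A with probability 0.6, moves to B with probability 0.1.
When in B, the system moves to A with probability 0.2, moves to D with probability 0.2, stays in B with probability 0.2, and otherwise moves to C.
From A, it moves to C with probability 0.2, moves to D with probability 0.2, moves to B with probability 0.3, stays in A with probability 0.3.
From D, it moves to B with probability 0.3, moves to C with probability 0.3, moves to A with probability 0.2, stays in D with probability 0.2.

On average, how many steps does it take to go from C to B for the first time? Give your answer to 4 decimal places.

Let t(s) be the expected number of steps to first reach B from state s, with t(B) = 0. Conditioning on the first step:
t(C) = 1 + 0.1·t(C) + 0.6·t(A) + 0.2·t(D)
t(A) = 1 + 0.2·t(C) + 0.3·t(A) + 0.2·t(D)
t(D) = 1 + 0.3·t(C) + 0.2·t(A) + 0.2·t(D)
Solving: t(C) = 4.5455, t(A) = 3.8462, t(D) = 3.9161.
Expected steps from C to B: 4.5455.

4.5455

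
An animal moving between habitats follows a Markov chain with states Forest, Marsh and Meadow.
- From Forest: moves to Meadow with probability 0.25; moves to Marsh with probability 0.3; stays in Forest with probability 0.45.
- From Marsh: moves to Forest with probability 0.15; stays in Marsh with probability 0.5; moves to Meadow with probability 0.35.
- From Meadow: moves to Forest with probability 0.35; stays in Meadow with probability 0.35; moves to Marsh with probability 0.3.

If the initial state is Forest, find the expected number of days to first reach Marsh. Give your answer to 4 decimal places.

3.3333

Let t(s) be the expected number of days to first reach Marsh from state s, with t(Marsh) = 0. Conditioning on the first day:
t(Forest) = 1 + 0.45·t(Forest) + 0.25·t(Meadow)
t(Meadow) = 1 + 0.35·t(Forest) + 0.35·t(Meadow)
Solving: t(Forest) = 3.3333, t(Meadow) = 3.3333.
Expected days from Forest to Marsh: 3.3333.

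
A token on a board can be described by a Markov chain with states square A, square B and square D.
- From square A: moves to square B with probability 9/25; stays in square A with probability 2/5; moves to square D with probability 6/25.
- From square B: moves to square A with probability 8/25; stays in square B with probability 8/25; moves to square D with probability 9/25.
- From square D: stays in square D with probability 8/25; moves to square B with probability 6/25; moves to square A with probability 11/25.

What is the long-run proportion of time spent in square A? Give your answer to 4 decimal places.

0.3871

Let the stationary distribution be π with π = πP and π_1 + π_2 + π_3 = 1.
π_1 = 0.4·π_1 + 0.32·π_2 + 0.44·π_3
π_2 = 0.36·π_1 + 0.32·π_2 + 0.24·π_3
Solving with the normalization constraint gives π = (0.3871, 0.3114, 0.3015).
So the stationary probability of square A is 0.3871.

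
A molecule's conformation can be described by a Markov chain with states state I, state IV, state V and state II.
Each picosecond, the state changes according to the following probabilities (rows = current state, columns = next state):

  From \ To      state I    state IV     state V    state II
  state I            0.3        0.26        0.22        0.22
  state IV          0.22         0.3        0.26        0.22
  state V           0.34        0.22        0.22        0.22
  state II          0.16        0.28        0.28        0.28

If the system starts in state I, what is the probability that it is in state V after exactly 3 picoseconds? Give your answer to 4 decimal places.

0.2446

Propagate the distribution vector 3 picoseconds from state I.
After 0 picoseconds: (1.0000, 0.0000, 0.0000, 0.0000)
After 1 picosecond: (0.3000, 0.2600, 0.2200, 0.2200)
After 2 picoseconds: (0.2572, 0.2660, 0.2436, 0.2332)
After 3 picoseconds: (0.2558, 0.2656, 0.2446, 0.2340)
P(in state V after 3 picoseconds) = 0.2446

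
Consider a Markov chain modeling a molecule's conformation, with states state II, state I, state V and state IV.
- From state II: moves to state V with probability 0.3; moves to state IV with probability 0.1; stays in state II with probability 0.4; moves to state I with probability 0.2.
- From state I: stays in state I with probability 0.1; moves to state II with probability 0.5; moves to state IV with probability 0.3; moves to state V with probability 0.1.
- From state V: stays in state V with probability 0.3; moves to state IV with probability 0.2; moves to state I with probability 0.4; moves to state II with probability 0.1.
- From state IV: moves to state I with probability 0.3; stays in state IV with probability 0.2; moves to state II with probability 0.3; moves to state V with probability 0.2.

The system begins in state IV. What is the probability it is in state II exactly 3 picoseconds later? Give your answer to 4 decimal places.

0.3370

Propagate the distribution vector 3 picoseconds from state IV.
After 0 picoseconds: (0.0000, 0.0000, 0.0000, 1.0000)
After 1 picosecond: (0.3000, 0.3000, 0.2000, 0.2000)
After 2 picoseconds: (0.3500, 0.2300, 0.2200, 0.2000)
After 3 picoseconds: (0.3370, 0.2410, 0.2340, 0.1880)
P(in state II after 3 picoseconds) = 0.3370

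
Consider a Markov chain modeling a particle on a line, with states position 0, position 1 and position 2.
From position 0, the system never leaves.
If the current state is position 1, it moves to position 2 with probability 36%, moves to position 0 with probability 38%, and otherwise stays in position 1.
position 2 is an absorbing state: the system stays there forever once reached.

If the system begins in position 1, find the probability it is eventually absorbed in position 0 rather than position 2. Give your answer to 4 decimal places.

Let h(s) be the probability of absorption at position 0 starting from transient state s. Then h(position 0) = 1 and h(position 2) = 0. By first-step analysis:
h(position 1) = 0.38·1 + 0.26·h(position 1) + 0.36·0
Solving: h(position 1) = 0.5135.
Starting from position 1, the probability is 0.5135.

0.5135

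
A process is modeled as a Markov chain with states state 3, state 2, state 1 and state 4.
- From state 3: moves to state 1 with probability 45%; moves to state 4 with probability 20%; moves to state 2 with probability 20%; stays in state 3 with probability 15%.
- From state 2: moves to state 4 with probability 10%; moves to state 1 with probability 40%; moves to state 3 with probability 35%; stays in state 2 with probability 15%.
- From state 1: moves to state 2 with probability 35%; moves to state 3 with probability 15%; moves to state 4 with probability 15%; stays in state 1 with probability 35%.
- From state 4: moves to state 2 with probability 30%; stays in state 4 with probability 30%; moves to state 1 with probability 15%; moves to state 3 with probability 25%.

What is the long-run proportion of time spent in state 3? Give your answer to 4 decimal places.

0.2188

Let the stationary distribution be π with π = πP and π_1 + π_2 + π_3 + π_4 = 1.
π_1 = 0.15·π_1 + 0.35·π_2 + 0.15·π_3 + 0.25·π_4
π_2 = 0.2·π_1 + 0.15·π_2 + 0.35·π_3 + 0.3·π_4
π_3 = 0.45·π_1 + 0.4·π_2 + 0.35·π_3 + 0.15·π_4
Solving with the normalization constraint gives π = (0.2188, 0.2571, 0.3499, 0.1742).
So the stationary probability of state 3 is 0.2188.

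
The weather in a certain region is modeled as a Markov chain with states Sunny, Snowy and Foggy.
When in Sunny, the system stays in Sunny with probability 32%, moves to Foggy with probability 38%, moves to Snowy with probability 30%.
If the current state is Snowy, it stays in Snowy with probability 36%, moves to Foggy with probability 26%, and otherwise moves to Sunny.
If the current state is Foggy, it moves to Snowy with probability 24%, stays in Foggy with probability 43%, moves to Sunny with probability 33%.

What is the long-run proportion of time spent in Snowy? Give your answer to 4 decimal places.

Let the stationary distribution be π with π = πP and π_1 + π_2 + π_3 = 1.
π_1 = 0.32·π_1 + 0.38·π_2 + 0.33·π_3
π_2 = 0.3·π_1 + 0.36·π_2 + 0.24·π_3
Solving with the normalization constraint gives π = (0.3414, 0.2960, 0.3626).
So the stationary probability of Snowy is 0.2960.

0.2960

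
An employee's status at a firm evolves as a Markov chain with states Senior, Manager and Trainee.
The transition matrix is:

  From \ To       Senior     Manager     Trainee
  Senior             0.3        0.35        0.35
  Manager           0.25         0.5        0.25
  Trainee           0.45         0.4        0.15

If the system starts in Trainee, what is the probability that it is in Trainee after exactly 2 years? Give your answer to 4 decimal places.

Sum over the intermediate state after 1 year:
P = P(Trainee→Senior)·P(Senior→Trainee) + P(Trainee→Manager)·P(Manager→Trainee) + P(Trainee→Trainee)·P(Trainee→Trainee)
  = 0.45×0.35 + 0.4×0.25 + 0.15×0.15
  = 0.1575 + 0.1000 + 0.0225 = 0.2800

0.2800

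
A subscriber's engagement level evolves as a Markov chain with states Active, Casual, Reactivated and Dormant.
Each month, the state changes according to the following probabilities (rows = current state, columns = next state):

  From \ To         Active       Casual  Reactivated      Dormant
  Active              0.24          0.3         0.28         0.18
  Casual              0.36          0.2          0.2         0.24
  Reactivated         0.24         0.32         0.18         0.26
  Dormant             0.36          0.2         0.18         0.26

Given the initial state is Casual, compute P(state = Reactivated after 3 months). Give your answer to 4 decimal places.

0.2145

Propagate the distribution vector 3 months from Casual.
After 0 months: (0.0000, 1.0000, 0.0000, 0.0000)
After 1 month: (0.3600, 0.2000, 0.2000, 0.2400)
After 2 months: (0.2928, 0.2600, 0.2200, 0.2272)
After 3 months: (0.2985, 0.2557, 0.2145, 0.2314)
P(in Reactivated after 3 months) = 0.2145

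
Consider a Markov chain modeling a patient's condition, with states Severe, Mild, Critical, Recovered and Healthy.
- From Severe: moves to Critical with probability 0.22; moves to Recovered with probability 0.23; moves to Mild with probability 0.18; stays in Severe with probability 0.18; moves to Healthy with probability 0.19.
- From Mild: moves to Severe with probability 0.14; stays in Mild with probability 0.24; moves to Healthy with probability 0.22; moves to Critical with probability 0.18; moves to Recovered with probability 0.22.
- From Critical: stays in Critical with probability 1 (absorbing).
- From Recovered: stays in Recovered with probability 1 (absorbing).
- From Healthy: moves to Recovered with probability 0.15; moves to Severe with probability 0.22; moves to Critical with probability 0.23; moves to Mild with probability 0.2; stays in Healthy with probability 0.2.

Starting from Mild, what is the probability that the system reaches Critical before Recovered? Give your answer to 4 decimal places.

Let h(s) be the probability of absorption at Critical starting from transient state s. Then h(Critical) = 1 and h(Recovered) = 0. By first-step analysis:
h(Severe) = 0.18·h(Severe) + 0.18·h(Mild) + 0.22·1 + 0.23·0 + 0.19·h(Healthy)
h(Mild) = 0.14·h(Severe) + 0.24·h(Mild) + 0.18·1 + 0.22·0 + 0.22·h(Healthy)
h(Healthy) = 0.22·h(Severe) + 0.2·h(Mild) + 0.23·1 + 0.15·0 + 0.2·h(Healthy)
Solving: h(Severe) = 0.5023, h(Mild) = 0.4879, h(Healthy) = 0.5476.
Starting from Mild, the probability is 0.4879.

0.4879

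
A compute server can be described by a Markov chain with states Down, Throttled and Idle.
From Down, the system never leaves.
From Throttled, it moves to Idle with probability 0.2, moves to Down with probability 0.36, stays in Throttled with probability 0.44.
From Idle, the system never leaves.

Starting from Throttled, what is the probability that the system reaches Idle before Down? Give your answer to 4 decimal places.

Let h(s) be the probability of absorption at Idle starting from transient state s. Then h(Idle) = 1 and h(Down) = 0. By first-step analysis:
h(Throttled) = 0.36·0 + 0.44·h(Throttled) + 0.2·1
Solving: h(Throttled) = 0.3571.
Starting from Throttled, the probability is 0.3571.

0.3571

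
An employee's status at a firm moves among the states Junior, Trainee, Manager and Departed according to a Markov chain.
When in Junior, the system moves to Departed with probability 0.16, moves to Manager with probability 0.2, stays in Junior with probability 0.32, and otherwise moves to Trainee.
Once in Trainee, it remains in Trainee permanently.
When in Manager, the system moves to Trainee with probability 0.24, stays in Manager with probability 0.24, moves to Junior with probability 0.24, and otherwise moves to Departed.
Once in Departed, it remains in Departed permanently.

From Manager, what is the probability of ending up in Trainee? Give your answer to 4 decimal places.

Let h(s) be the probability of absorption at Trainee starting from transient state s. Then h(Trainee) = 1 and h(Departed) = 0. By first-step analysis:
h(Junior) = 0.32·h(Junior) + 0.32·1 + 0.2·h(Manager) + 0.16·0
h(Manager) = 0.24·h(Junior) + 0.24·1 + 0.24·h(Manager) + 0.28·0
Solving: h(Junior) = 0.6212, h(Manager) = 0.5119.
Starting from Manager, the probability is 0.5119.

0.5119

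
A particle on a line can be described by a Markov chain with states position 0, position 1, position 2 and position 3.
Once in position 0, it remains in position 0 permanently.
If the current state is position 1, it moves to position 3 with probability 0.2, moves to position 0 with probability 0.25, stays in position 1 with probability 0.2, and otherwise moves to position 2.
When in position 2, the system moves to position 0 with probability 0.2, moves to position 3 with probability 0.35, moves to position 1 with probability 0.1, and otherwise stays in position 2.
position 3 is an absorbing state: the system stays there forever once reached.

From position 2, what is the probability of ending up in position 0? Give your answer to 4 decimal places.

0.3814

Let h(s) be the probability of absorption at position 0 starting from transient state s. Then h(position 0) = 1 and h(position 3) = 0. By first-step analysis:
h(position 1) = 0.25·1 + 0.2·h(position 1) + 0.35·h(position 2) + 0.2·0
h(position 2) = 0.2·1 + 0.1·h(position 1) + 0.35·h(position 2) + 0.35·0
Solving: h(position 1) = 0.4794, h(position 2) = 0.3814.
Starting from position 2, the probability is 0.3814.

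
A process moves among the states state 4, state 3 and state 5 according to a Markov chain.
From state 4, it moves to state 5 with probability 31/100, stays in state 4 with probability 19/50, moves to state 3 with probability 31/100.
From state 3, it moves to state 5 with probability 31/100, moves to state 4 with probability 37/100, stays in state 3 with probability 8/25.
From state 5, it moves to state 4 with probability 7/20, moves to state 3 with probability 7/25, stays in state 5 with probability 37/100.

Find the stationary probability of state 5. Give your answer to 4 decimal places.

0.3298

Let the stationary distribution be π with π = πP and π_1 + π_2 + π_3 = 1.
π_1 = 0.38·π_1 + 0.37·π_2 + 0.35·π_3
π_2 = 0.31·π_1 + 0.32·π_2 + 0.28·π_3
Solving with the normalization constraint gives π = (0.3671, 0.3031, 0.3298).
So the stationary probability of state 5 is 0.3298.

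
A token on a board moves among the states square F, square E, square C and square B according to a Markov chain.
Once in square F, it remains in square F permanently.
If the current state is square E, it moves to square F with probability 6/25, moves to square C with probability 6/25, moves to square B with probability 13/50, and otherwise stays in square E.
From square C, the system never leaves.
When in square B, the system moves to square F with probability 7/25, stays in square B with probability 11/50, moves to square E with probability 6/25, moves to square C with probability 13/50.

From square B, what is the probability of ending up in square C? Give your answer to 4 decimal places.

Let h(s) be the probability of absorption at square C starting from transient state s. Then h(square C) = 1 and h(square F) = 0. By first-step analysis:
h(square E) = 0.24·0 + 0.26·h(square E) + 0.24·1 + 0.26·h(square B)
h(square B) = 0.28·0 + 0.24·h(square E) + 0.26·1 + 0.22·h(square B)
Solving: h(square E) = 0.4949, h(square B) = 0.4856.
Starting from square B, the probability is 0.4856.

0.4856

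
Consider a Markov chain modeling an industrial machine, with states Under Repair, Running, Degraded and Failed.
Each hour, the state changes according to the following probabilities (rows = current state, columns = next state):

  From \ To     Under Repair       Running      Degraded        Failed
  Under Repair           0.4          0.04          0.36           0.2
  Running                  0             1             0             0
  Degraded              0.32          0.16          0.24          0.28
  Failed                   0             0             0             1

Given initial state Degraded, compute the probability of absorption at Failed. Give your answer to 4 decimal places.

0.6808

Let h(s) be the probability of absorption at Failed starting from transient state s. Then h(Failed) = 1 and h(Running) = 0. By first-step analysis:
h(Under Repair) = 0.4·h(Under Repair) + 0.04·0 + 0.36·h(Degraded) + 0.2·1
h(Degraded) = 0.32·h(Under Repair) + 0.16·0 + 0.24·h(Degraded) + 0.28·1
Solving: h(Under Repair) = 0.7418, h(Degraded) = 0.6808.
Starting from Degraded, the probability is 0.6808.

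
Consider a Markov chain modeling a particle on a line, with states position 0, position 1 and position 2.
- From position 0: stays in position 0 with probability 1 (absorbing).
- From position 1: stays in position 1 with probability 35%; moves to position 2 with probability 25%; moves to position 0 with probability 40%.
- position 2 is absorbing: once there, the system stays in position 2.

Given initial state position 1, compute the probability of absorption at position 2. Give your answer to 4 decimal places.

0.3846

Let h(s) be the probability of absorption at position 2 starting from transient state s. Then h(position 2) = 1 and h(position 0) = 0. By first-step analysis:
h(position 1) = 0.4·0 + 0.35·h(position 1) + 0.25·1
Solving: h(position 1) = 0.3846.
Starting from position 1, the probability is 0.3846.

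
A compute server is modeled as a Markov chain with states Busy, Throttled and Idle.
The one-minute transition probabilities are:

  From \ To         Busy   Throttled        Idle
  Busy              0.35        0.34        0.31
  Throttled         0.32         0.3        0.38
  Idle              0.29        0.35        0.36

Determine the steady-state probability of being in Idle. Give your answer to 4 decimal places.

Let the stationary distribution be π with π = πP and π_1 + π_2 + π_3 = 1.
π_1 = 0.35·π_1 + 0.32·π_2 + 0.29·π_3
π_2 = 0.34·π_1 + 0.3·π_2 + 0.35·π_3
Solving with the normalization constraint gives π = (0.3191, 0.3303, 0.3507).
So the stationary probability of Idle is 0.3507.

0.3507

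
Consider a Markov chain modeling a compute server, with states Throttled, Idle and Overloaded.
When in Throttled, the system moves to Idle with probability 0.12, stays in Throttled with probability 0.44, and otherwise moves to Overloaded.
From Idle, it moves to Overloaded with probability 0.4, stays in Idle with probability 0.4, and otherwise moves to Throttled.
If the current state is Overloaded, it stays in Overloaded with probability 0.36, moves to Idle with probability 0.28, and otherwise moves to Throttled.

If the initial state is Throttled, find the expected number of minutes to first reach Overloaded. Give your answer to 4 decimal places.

2.3077

Let t(s) be the expected number of minutes to first reach Overloaded from state s, with t(Overloaded) = 0. Conditioning on the first minute:
t(Throttled) = 1 + 0.44·t(Throttled) + 0.12·t(Idle)
t(Idle) = 1 + 0.2·t(Throttled) + 0.4·t(Idle)
Solving: t(Throttled) = 2.3077, t(Idle) = 2.4359.
Expected minutes from Throttled to Overloaded: 2.3077.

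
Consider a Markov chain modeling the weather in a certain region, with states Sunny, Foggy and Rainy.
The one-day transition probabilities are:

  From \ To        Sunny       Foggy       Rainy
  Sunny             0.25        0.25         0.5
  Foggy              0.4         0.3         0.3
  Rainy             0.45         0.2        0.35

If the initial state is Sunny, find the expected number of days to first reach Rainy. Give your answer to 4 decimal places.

2.2353

Let t(s) be the expected number of days to first reach Rainy from state s, with t(Rainy) = 0. Conditioning on the first day:
t(Sunny) = 1 + 0.25·t(Sunny) + 0.25·t(Foggy)
t(Foggy) = 1 + 0.4·t(Sunny) + 0.3·t(Foggy)
Solving: t(Sunny) = 2.2353, t(Foggy) = 2.7059.
Expected days from Sunny to Rainy: 2.2353.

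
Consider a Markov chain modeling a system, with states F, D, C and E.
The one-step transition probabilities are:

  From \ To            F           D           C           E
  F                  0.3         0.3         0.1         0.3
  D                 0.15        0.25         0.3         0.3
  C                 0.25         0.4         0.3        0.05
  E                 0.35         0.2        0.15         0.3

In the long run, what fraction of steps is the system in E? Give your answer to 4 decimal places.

0.2472

Let the stationary distribution be π with π = πP and π_1 + π_2 + π_3 + π_4 = 1.
π_1 = 0.3·π_1 + 0.15·π_2 + 0.25·π_3 + 0.35·π_4
π_2 = 0.3·π_1 + 0.25·π_2 + 0.4·π_3 + 0.2·π_4
π_3 = 0.1·π_1 + 0.3·π_2 + 0.3·π_3 + 0.15·π_4
Solving with the normalization constraint gives π = (0.2595, 0.2823, 0.2110, 0.2472).
So the stationary probability of E is 0.2472.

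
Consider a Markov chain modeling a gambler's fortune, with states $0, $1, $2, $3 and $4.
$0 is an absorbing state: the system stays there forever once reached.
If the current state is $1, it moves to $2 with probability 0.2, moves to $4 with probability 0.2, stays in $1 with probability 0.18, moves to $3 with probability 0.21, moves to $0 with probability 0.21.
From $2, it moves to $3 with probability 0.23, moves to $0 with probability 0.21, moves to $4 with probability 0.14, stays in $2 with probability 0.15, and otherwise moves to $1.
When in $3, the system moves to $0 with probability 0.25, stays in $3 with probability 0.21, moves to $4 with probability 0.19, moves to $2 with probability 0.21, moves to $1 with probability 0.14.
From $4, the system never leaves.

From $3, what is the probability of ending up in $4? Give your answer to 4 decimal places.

0.4361

Let h(s) be the probability of absorption at $4 starting from transient state s. Then h($4) = 1 and h($0) = 0. By first-step analysis:
h($1) = 0.21·0 + 0.18·h($1) + 0.2·h($2) + 0.21·h($3) + 0.2·1
h($2) = 0.21·0 + 0.27·h($1) + 0.15·h($2) + 0.23·h($3) + 0.14·1
h($3) = 0.25·0 + 0.14·h($1) + 0.21·h($2) + 0.21·h($3) + 0.19·1
Solving: h($1) = 0.4602, h($2) = 0.4289, h($3) = 0.4361.
Starting from $3, the probability is 0.4361.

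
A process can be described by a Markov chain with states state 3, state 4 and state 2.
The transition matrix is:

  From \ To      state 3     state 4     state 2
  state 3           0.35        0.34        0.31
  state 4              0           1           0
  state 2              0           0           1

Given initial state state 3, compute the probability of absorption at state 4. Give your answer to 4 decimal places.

Let h(s) be the probability of absorption at state 4 starting from transient state s. Then h(state 4) = 1 and h(state 2) = 0. By first-step analysis:
h(state 3) = 0.35·h(state 3) + 0.34·1 + 0.31·0
Solving: h(state 3) = 0.5231.
Starting from state 3, the probability is 0.5231.

0.5231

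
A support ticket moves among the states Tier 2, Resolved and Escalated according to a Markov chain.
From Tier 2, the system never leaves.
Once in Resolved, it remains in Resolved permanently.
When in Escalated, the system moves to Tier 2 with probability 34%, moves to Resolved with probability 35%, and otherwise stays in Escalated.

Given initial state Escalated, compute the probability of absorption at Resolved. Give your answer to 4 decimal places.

Let h(s) be the probability of absorption at Resolved starting from transient state s. Then h(Resolved) = 1 and h(Tier 2) = 0. By first-step analysis:
h(Escalated) = 0.34·0 + 0.35·1 + 0.31·h(Escalated)
Solving: h(Escalated) = 0.5072.
Starting from Escalated, the probability is 0.5072.

0.5072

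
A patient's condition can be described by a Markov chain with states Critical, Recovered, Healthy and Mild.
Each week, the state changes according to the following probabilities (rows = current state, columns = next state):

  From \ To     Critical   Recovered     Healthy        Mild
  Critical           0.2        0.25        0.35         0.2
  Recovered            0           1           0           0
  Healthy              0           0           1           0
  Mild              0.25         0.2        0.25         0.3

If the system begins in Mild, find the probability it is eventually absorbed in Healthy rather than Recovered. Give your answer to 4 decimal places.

0.5637

Let h(s) be the probability of absorption at Healthy starting from transient state s. Then h(Healthy) = 1 and h(Recovered) = 0. By first-step analysis:
h(Critical) = 0.2·h(Critical) + 0.25·0 + 0.35·1 + 0.2·h(Mild)
h(Mild) = 0.25·h(Critical) + 0.2·0 + 0.25·1 + 0.3·h(Mild)
Solving: h(Critical) = 0.5784, h(Mild) = 0.5637.
Starting from Mild, the probability is 0.5637.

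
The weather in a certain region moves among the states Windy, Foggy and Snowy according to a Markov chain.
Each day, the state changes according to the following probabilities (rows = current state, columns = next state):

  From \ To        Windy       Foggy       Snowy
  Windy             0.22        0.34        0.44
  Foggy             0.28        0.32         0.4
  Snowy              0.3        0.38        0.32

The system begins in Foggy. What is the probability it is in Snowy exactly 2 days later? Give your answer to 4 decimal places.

0.3792

Sum over the intermediate state after 1 day:
P = P(Foggy→Windy)·P(Windy→Snowy) + P(Foggy→Foggy)·P(Foggy→Snowy) + P(Foggy→Snowy)·P(Snowy→Snowy)
  = 0.28×0.44 + 0.32×0.4 + 0.4×0.32
  = 0.1232 + 0.1280 + 0.1280 = 0.3792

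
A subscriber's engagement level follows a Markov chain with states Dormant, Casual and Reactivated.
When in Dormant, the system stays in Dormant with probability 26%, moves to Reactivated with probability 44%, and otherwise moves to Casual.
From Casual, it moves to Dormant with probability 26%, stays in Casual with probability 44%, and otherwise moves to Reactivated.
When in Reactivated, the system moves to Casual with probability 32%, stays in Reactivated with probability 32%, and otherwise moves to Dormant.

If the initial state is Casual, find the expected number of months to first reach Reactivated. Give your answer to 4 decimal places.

2.9727

Let t(s) be the expected number of months to first reach Reactivated from state s, with t(Reactivated) = 0. Conditioning on the first month:
t(Dormant) = 1 + 0.26·t(Dormant) + 0.3·t(Casual)
t(Casual) = 1 + 0.26·t(Dormant) + 0.44·t(Casual)
Solving: t(Dormant) = 2.5565, t(Casual) = 2.9727.
Expected months from Casual to Reactivated: 2.9727.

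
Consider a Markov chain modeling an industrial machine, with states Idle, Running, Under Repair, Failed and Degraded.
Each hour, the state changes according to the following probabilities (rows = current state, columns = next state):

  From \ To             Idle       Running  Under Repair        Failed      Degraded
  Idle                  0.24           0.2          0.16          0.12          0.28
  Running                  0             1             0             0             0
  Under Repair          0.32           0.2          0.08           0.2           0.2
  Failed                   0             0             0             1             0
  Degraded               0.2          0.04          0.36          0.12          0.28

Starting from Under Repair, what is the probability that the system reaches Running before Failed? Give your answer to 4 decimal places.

Let h(s) be the probability of absorption at Running starting from transient state s. Then h(Running) = 1 and h(Failed) = 0. By first-step analysis:
h(Idle) = 0.24·h(Idle) + 0.2·1 + 0.16·h(Under Repair) + 0.12·0 + 0.28·h(Degraded)
h(Under Repair) = 0.32·h(Idle) + 0.2·1 + 0.08·h(Under Repair) + 0.2·0 + 0.2·h(Degraded)
h(Degraded) = 0.2·h(Idle) + 0.04·1 + 0.36·h(Under Repair) + 0.12·0 + 0.28·h(Degraded)
Solving: h(Idle) = 0.5374, h(Under Repair) = 0.5036, h(Degraded) = 0.4566.
Starting from Under Repair, the probability is 0.5036.

0.5036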